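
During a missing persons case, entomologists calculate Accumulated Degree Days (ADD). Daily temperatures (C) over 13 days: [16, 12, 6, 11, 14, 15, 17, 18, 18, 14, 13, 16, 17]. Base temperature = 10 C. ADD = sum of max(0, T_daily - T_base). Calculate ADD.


Computing ADD day by day:
Day 1: max(0, 16 - 10) = 6
Day 2: max(0, 12 - 10) = 2
Day 3: max(0, 6 - 10) = 0
Day 4: max(0, 11 - 10) = 1
Day 5: max(0, 14 - 10) = 4
Day 6: max(0, 15 - 10) = 5
Day 7: max(0, 17 - 10) = 7
Day 8: max(0, 18 - 10) = 8
Day 9: max(0, 18 - 10) = 8
Day 10: max(0, 14 - 10) = 4
Day 11: max(0, 13 - 10) = 3
Day 12: max(0, 16 - 10) = 6
Day 13: max(0, 17 - 10) = 7
Total ADD = 61

61


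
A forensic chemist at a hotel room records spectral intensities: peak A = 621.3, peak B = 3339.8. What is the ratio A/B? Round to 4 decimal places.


Spectral peak ratio:
Peak A = 621.3 counts
Peak B = 3339.8 counts
Ratio = 621.3 / 3339.8 = 0.1860

0.1860


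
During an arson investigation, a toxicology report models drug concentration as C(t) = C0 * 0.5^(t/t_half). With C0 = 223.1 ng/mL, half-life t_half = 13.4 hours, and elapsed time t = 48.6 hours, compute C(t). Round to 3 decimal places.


Drug concentration decay:
Number of half-lives = t / t_half = 48.6 / 13.4 = 3.626866
Decay factor = 0.5^3.626866 = 0.08094771
C(t) = 223.1 * 0.08094771 = 18.059 ng/mL

18.059


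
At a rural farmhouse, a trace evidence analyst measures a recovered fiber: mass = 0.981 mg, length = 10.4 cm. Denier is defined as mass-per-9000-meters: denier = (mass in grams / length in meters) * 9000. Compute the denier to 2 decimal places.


Denier calculation:
Mass in grams = 0.981 mg / 1000 = 0.000981 g
Length in meters = 10.4 cm / 100 = 0.104 m
Linear density = mass / length = 0.000981 / 0.104 = 0.00943269 g/m
Denier = (g/m) * 9000 = 0.00943269 * 9000 = 84.89

84.89


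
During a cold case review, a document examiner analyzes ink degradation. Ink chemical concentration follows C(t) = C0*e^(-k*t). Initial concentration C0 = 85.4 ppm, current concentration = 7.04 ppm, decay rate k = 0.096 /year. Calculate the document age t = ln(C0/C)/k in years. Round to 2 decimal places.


Document age estimation:
C0/C = 85.4 / 7.04 = 12.130682
ln(C0/C) = 2.495738
t = 2.495738 / 0.096 = 26.00 years

26.00


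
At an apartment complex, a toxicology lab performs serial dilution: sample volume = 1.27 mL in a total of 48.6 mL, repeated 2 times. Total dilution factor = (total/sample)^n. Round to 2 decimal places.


Dilution factor calculation:
Single dilution = V_total / V_sample = 48.6 / 1.27 ≈ 38.267717
Number of dilutions = 2
Total DF = (48.6 / 1.27)^2 (full precision, rounded at the end) = 1464.42

1464.42


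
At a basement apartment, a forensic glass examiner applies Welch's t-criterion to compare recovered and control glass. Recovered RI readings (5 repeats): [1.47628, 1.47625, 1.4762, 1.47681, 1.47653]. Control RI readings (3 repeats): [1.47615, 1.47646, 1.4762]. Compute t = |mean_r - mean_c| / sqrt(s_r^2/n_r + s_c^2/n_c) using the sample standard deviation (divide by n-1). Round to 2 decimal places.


Welch's t-criterion for glass RI comparison:
Recovered mean = sum / n_r = 7.38207 / 5 = 1.476414
Control mean = sum / n_c = 4.42881 / 3 = 1.47627
Recovered sample variance s_r^2 = 6.523e-08
Control sample variance s_c^2 = 2.77e-08
Welch SE (unpooled) = sqrt(s_r^2/n_r + s_c^2/n_c) = sqrt(1.3046e-08 + 9.23333e-09) = sqrt(2.22793e-08) = 0.000149263
|mean_r - mean_c| = 0.000144
t = 0.000144 / 0.000149263 = 0.96

0.96


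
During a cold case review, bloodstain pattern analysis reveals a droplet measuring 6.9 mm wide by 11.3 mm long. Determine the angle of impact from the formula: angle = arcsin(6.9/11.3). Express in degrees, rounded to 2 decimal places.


Blood spatter impact angle calculation:
width / length = 6.9 / 11.3 = 0.610619
angle = arcsin(0.610619)
angle = 37.63 degrees

37.63


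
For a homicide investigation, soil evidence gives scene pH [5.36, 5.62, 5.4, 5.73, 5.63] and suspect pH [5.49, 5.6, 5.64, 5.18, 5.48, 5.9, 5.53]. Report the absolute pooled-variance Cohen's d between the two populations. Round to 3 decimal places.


Pooled-variance Cohen's d for soil pH comparison:
Scene mean = 27.74 / 5 = 5.548
Suspect mean = 38.82 / 7 = 5.545714
Scene sample variance s_s^2 = 0.02557
Suspect sample variance s_c^2 = 0.046462
Pooled variance = ((n_s-1)*s_s^2 + (n_c-1)*s_c^2) / (n_s + n_c - 2) = 0.038105
Pooled SD = sqrt(0.038105) = 0.195205
Mean difference = 0.002286
|d| = |0.002286| / 0.195205 = 0.012

0.012


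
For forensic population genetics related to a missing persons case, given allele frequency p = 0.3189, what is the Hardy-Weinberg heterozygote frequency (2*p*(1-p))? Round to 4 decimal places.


Hardy-Weinberg heterozygote frequency:
q = 1 - p = 1 - 0.3189 = 0.6811
2pq = 2 * 0.3189 * 0.6811 = 0.4344

0.4344


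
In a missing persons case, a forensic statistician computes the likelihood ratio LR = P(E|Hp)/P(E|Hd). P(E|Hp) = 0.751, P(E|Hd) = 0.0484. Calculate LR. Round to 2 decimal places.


Likelihood ratio calculation:
LR = P(E|Hp) / P(E|Hd)
LR = 0.751 / 0.0484
LR = 15.52

15.52


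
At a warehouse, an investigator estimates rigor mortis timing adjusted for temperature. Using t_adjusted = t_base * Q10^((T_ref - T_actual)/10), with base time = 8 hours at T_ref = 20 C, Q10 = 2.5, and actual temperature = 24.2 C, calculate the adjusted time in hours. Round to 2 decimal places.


Rigor mortis time adjustment:
Exponent = (T_ref - T_actual) / 10 = (20 - 24.2) / 10 = -0.42
Q10 factor = 2.5^-0.42 = 0.68056
t_adjusted = 8 * 0.68056 = 5.44 hours

5.44


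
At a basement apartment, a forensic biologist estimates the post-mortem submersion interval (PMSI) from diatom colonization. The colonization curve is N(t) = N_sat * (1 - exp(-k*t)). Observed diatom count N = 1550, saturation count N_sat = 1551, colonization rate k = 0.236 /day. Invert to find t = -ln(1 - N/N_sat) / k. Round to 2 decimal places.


PMSI from diatom colonization curve:
N / N_sat = 1550 / 1551 = 0.999355
1 - N/N_sat = 0.000645
ln(1 - N/N_sat) = -7.34626
t = -ln(1 - N/N_sat) / k = -(-7.34626) / 0.236 = 31.13 days

31.13


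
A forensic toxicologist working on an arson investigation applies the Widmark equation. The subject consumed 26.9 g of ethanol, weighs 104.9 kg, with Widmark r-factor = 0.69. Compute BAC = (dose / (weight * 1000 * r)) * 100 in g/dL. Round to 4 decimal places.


Applying the Widmark formula:
BAC = (dose_g / (body_wt * 1000 * r)) * 100
Denominator = 104.9 * 1000 * 0.69 = 72381
BAC = (26.9 / 72381) * 100
BAC = 0.0372 g/dL

0.0372


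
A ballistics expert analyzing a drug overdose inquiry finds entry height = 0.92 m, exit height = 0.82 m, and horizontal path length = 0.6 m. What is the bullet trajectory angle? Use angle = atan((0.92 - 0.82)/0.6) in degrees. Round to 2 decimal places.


Bullet trajectory angle:
Height difference = 0.92 - 0.82 = 0.1 m
angle = atan(0.1 / 0.6)
angle = atan(0.166667)
angle = 9.46 degrees

9.46


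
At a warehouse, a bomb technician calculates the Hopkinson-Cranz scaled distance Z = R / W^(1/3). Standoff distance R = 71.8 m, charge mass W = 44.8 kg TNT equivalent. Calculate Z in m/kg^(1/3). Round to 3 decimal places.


Scaled distance calculation:
W^(1/3) = 44.8^(1/3) = 3.551616
Z = R / W^(1/3) = 71.8 / 3.551616
Z = 20.216 m/kg^(1/3)

20.216


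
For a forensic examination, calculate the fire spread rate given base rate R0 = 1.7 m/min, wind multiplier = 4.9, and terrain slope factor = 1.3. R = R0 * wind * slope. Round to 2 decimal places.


Fire spread rate calculation:
R = R0 * wind_factor * slope_factor
= 1.7 * 4.9 * 1.3
= 8.33 * 1.3
= 10.83 m/min

10.83


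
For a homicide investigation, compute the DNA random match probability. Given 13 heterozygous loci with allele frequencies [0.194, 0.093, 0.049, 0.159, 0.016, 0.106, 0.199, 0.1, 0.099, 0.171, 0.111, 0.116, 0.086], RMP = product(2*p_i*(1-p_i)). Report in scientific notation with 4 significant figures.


Computing RMP for 13 loci:
Locus 1: 2 * 0.194 * 0.806 = 0.312728
Locus 2: 2 * 0.093 * 0.907 = 0.168702
Locus 3: 2 * 0.049 * 0.951 = 0.093198
Locus 4: 2 * 0.159 * 0.841 = 0.267438
Locus 5: 2 * 0.016 * 0.984 = 0.031488
Locus 6: 2 * 0.106 * 0.894 = 0.189528
Locus 7: 2 * 0.199 * 0.801 = 0.318798
Locus 8: 2 * 0.1 * 0.9 = 0.18
Locus 9: 2 * 0.099 * 0.901 = 0.178398
Locus 10: 2 * 0.171 * 0.829 = 0.283518
Locus 11: 2 * 0.111 * 0.889 = 0.197358
Locus 12: 2 * 0.116 * 0.884 = 0.205088
Locus 13: 2 * 0.086 * 0.914 = 0.157208
RMP = 1.449e-10

1.449e-10


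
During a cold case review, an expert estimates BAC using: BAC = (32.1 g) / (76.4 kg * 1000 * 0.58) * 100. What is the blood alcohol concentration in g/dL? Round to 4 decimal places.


Applying the Widmark formula:
BAC = (dose_g / (body_wt * 1000 * r)) * 100
Denominator = 76.4 * 1000 * 0.58 = 44312
BAC = (32.1 / 44312) * 100
BAC = 0.0724 g/dL

0.0724


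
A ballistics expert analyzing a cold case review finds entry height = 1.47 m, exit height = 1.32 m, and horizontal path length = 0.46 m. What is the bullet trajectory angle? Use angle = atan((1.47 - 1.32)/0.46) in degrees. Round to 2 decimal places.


Bullet trajectory angle:
Height difference = 1.47 - 1.32 = 0.15 m
angle = atan(0.15 / 0.46)
angle = atan(0.326087)
angle = 18.06 degrees

18.06


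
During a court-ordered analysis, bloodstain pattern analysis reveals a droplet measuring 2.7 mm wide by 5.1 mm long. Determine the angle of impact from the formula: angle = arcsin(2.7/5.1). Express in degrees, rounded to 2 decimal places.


Blood spatter impact angle calculation:
width / length = 2.7 / 5.1 = 0.529412
angle = arcsin(0.529412)
angle = 31.97 degrees

31.97


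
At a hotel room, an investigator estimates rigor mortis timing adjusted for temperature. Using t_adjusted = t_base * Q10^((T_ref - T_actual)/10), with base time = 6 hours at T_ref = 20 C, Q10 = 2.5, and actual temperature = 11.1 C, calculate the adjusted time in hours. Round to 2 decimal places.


Rigor mortis time adjustment:
Exponent = (T_ref - T_actual) / 10 = (20 - 11.1) / 10 = 0.89
Q10 factor = 2.5^0.89 = 2.2603
t_adjusted = 6 * 2.2603 = 13.56 hours

13.56


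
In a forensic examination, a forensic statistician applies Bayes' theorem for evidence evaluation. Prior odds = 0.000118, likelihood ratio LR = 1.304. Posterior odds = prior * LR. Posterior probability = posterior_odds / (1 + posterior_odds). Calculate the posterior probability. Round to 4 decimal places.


Bayesian evidence evaluation:
Posterior odds = prior_odds * LR = 0.000118 * 1.304 = 0.000153872
Posterior probability = posterior_odds / (1 + posterior_odds)
= 0.000153872 / (1 + 0.000153872)
= 0.000153872 / 1.000153872
= 0.0002

0.0002


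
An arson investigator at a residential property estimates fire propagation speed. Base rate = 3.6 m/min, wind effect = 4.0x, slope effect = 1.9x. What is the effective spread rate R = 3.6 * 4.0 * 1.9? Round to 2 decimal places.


Fire spread rate calculation:
R = R0 * wind_factor * slope_factor
= 3.6 * 4.0 * 1.9
= 14.4 * 1.9
= 27.36 m/min

27.36


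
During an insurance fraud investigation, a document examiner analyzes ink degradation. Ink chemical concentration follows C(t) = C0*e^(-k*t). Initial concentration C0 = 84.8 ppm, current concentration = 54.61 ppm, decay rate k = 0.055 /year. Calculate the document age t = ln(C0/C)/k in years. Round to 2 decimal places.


Document age estimation:
C0/C = 84.8 / 54.61 = 1.552829
ln(C0/C) = 0.440078
t = 0.440078 / 0.055 = 8.00 years

8.00


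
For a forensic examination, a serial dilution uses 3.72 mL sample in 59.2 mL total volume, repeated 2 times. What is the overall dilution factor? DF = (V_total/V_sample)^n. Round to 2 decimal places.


Dilution factor calculation:
Single dilution = V_total / V_sample = 59.2 / 3.72 ≈ 15.913978
Number of dilutions = 2
Total DF = (59.2 / 3.72)^2 (full precision, rounded at the end) = 253.25

253.25


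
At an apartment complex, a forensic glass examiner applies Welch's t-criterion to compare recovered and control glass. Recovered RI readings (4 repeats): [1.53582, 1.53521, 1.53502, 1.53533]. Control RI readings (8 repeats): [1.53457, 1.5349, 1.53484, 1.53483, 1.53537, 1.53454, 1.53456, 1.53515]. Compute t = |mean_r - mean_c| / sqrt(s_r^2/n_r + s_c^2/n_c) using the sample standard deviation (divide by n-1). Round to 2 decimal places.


Welch's t-criterion for glass RI comparison:
Recovered mean = sum / n_r = 6.14138 / 4 = 1.535345
Control mean = sum / n_c = 12.27876 / 8 = 1.534845
Recovered sample variance s_r^2 = 1.16567e-07
Control sample variance s_c^2 = 8.88286e-08
Welch SE (unpooled) = sqrt(s_r^2/n_r + s_c^2/n_c) = sqrt(2.91417e-08 + 1.11036e-08) = sqrt(4.02453e-08) = 0.000200612
|mean_r - mean_c| = 0.0005
t = 0.0005 / 0.000200612 = 2.49

2.49


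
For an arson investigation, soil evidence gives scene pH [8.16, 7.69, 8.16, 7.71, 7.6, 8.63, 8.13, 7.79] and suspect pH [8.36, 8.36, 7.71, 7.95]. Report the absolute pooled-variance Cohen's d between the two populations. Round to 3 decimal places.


Pooled-variance Cohen's d for soil pH comparison:
Scene mean = 63.87 / 8 = 7.98375
Suspect mean = 32.38 / 4 = 8.095
Scene sample variance s_s^2 = 0.121027
Suspect sample variance s_c^2 = 0.103233
Pooled variance = ((n_s-1)*s_s^2 + (n_c-1)*s_c^2) / (n_s + n_c - 2) = 0.115689
Pooled SD = sqrt(0.115689) = 0.340131
Mean difference = -0.11125
|d| = |-0.11125| / 0.340131 = 0.327

0.327


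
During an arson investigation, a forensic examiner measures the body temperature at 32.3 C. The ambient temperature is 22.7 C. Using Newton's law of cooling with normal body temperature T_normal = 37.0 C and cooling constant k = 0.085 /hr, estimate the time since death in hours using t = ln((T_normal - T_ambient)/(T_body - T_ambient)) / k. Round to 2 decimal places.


Using Newton's law of cooling:
t = ln((T_normal - T_ambient) / (T_body - T_ambient)) / k
T_normal - T_ambient = 14.3
T_body - T_ambient = 9.6
Ratio = 1.489583
ln(ratio) = 0.398496
t = 0.398496 / 0.085 = 4.69 hours

4.69


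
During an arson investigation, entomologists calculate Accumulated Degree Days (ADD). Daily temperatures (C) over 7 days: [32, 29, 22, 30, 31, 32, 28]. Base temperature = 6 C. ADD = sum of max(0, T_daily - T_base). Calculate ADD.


Computing ADD day by day:
Day 1: max(0, 32 - 6) = 26
Day 2: max(0, 29 - 6) = 23
Day 3: max(0, 22 - 6) = 16
Day 4: max(0, 30 - 6) = 24
Day 5: max(0, 31 - 6) = 25
Day 6: max(0, 32 - 6) = 26
Day 7: max(0, 28 - 6) = 22
Total ADD = 162

162


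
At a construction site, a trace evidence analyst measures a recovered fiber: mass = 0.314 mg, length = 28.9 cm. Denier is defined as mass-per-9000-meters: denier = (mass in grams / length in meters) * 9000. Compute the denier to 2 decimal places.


Denier calculation:
Mass in grams = 0.314 mg / 1000 = 0.000314 g
Length in meters = 28.9 cm / 100 = 0.289 m
Linear density = mass / length = 0.000314 / 0.289 = 0.00108651 g/m
Denier = (g/m) * 9000 = 0.00108651 * 9000 = 9.78

9.78


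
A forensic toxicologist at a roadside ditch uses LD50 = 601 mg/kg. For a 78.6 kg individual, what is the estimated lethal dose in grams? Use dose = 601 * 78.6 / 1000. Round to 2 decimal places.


Lethal dose calculation:
Lethal dose = LD50 * body_weight / 1000
= 601 * 78.6 / 1000
= 47238.6 / 1000
= 47.24 g

47.24


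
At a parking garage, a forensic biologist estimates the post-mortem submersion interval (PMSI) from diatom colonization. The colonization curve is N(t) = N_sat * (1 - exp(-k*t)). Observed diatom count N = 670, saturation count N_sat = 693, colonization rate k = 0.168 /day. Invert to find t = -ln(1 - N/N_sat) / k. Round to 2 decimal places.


PMSI from diatom colonization curve:
N / N_sat = 670 / 693 = 0.966811
1 - N/N_sat = 0.033189
ln(1 - N/N_sat) = -3.405537
t = -ln(1 - N/N_sat) / k = -(-3.405537) / 0.168 = 20.27 days

20.27


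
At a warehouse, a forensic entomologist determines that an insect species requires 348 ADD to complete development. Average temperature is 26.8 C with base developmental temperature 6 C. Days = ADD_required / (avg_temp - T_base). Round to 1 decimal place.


Insect development time:
Effective temperature = avg_temp - T_base = 26.8 - 6 = 20.8 C
Days = ADD / effective_temp = 348 / 20.8 = 16.7 days

16.7


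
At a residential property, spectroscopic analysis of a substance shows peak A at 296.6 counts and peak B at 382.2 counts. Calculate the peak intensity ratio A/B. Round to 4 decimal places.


Spectral peak ratio:
Peak A = 296.6 counts
Peak B = 382.2 counts
Ratio = 296.6 / 382.2 = 0.7760

0.7760


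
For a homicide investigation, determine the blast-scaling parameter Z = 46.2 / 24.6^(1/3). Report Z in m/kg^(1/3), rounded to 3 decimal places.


Scaled distance calculation:
W^(1/3) = 24.6^(1/3) = 2.908339
Z = R / W^(1/3) = 46.2 / 2.908339
Z = 15.885 m/kg^(1/3)

15.885


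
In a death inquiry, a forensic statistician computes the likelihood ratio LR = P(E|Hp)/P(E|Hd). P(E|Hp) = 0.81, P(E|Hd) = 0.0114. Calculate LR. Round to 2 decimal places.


Likelihood ratio calculation:
LR = P(E|Hp) / P(E|Hd)
LR = 0.81 / 0.0114
LR = 71.05

71.05


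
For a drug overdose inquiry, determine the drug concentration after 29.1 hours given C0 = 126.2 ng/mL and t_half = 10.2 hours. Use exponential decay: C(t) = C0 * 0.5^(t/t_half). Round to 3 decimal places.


Drug concentration decay:
Number of half-lives = t / t_half = 29.1 / 10.2 = 2.852941
Decay factor = 0.5^2.852941 = 0.13841373
C(t) = 126.2 * 0.13841373 = 17.468 ng/mL

17.468


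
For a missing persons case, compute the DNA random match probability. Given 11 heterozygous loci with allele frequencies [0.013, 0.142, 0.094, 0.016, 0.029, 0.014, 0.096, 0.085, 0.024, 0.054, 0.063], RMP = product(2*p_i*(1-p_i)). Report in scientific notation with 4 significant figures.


Computing RMP for 11 loci:
Locus 1: 2 * 0.013 * 0.987 = 0.025662
Locus 2: 2 * 0.142 * 0.858 = 0.243672
Locus 3: 2 * 0.094 * 0.906 = 0.170328
Locus 4: 2 * 0.016 * 0.984 = 0.031488
Locus 5: 2 * 0.029 * 0.971 = 0.056318
Locus 6: 2 * 0.014 * 0.986 = 0.027608
Locus 7: 2 * 0.096 * 0.904 = 0.173568
Locus 8: 2 * 0.085 * 0.915 = 0.15555
Locus 9: 2 * 0.024 * 0.976 = 0.046848
Locus 10: 2 * 0.054 * 0.946 = 0.102168
Locus 11: 2 * 0.063 * 0.937 = 0.118062
RMP = 7.955e-13

7.955e-13


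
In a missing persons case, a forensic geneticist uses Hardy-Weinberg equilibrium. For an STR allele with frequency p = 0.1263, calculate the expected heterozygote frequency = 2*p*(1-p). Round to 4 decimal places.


Hardy-Weinberg heterozygote frequency:
q = 1 - p = 1 - 0.1263 = 0.8737
2pq = 2 * 0.1263 * 0.8737 = 0.2207

0.2207


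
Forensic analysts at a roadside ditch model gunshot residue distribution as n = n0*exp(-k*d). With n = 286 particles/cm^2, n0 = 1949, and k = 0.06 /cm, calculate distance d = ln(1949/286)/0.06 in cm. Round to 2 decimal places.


GSR distance calculation:
n0/n = 1949 / 286 = 6.814685
ln(n0/n) = 1.91908
d = 1.91908 / 0.06 = 31.98 cm

31.98


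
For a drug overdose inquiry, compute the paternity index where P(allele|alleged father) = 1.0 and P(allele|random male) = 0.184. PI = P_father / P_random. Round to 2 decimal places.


Paternity Index calculation:
PI = P(allele|father) / P(allele|random)
PI = 1.0 / 0.184
PI = 5.43

5.43


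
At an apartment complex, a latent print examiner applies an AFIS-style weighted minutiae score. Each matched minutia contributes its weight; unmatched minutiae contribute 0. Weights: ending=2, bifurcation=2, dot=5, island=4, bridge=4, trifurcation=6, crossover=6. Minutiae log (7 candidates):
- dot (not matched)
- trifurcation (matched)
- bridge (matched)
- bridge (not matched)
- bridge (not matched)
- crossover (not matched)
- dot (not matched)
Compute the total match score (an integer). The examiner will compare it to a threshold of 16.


Weighted minutiae match score:
  dot: not matched, +0
  trifurcation: matched, +6 (running total 6)
  bridge: matched, +4 (running total 10)
  bridge: not matched, +0
  bridge: not matched, +0
  crossover: not matched, +0
  dot: not matched, +0
Total score = 10
Threshold = 16; verdict = inconclusive

10


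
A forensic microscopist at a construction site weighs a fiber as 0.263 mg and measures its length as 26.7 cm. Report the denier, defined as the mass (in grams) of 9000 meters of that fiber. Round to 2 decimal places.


Denier calculation:
Mass in grams = 0.263 mg / 1000 = 0.000263 g
Length in meters = 26.7 cm / 100 = 0.267 m
Linear density = mass / length = 0.000263 / 0.267 = 0.00098502 g/m
Denier = (g/m) * 9000 = 0.00098502 * 9000 = 8.87

8.87


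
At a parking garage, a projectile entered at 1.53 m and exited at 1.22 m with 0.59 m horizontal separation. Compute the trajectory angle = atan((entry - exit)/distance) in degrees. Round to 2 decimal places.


Bullet trajectory angle:
Height difference = 1.53 - 1.22 = 0.31 m
angle = atan(0.31 / 0.59)
angle = atan(0.525424)
angle = 27.72 degrees

27.72


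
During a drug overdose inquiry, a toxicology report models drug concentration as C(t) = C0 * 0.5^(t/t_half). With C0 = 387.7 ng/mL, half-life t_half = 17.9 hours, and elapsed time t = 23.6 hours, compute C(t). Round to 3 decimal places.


Drug concentration decay:
Number of half-lives = t / t_half = 23.6 / 17.9 = 1.318436
Decay factor = 0.5^1.318436 = 0.40096939
C(t) = 387.7 * 0.40096939 = 155.456 ng/mL

155.456


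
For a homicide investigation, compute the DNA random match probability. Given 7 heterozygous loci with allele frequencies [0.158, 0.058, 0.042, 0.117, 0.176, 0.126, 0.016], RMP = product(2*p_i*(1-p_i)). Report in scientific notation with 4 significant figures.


Computing RMP for 7 loci:
Locus 1: 2 * 0.158 * 0.842 = 0.266072
Locus 2: 2 * 0.058 * 0.942 = 0.109272
Locus 3: 2 * 0.042 * 0.958 = 0.080472
Locus 4: 2 * 0.117 * 0.883 = 0.206622
Locus 5: 2 * 0.176 * 0.824 = 0.290048
Locus 6: 2 * 0.126 * 0.874 = 0.220248
Locus 7: 2 * 0.016 * 0.984 = 0.031488
RMP = 9.724e-07

9.724e-07


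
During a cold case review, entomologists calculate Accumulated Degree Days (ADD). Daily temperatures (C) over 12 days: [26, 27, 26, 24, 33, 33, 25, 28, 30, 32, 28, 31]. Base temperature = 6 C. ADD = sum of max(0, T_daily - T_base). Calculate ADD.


Computing ADD day by day:
Day 1: max(0, 26 - 6) = 20
Day 2: max(0, 27 - 6) = 21
Day 3: max(0, 26 - 6) = 20
Day 4: max(0, 24 - 6) = 18
Day 5: max(0, 33 - 6) = 27
Day 6: max(0, 33 - 6) = 27
Day 7: max(0, 25 - 6) = 19
Day 8: max(0, 28 - 6) = 22
Day 9: max(0, 30 - 6) = 24
Day 10: max(0, 32 - 6) = 26
Day 11: max(0, 28 - 6) = 22
Day 12: max(0, 31 - 6) = 25
Total ADD = 271

271


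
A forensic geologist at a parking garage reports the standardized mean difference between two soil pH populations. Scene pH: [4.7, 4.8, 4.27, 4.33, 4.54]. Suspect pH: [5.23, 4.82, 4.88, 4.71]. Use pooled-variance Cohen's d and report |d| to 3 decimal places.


Pooled-variance Cohen's d for soil pH comparison:
Scene mean = 22.64 / 5 = 4.528
Suspect mean = 19.64 / 4 = 4.91
Scene sample variance s_s^2 = 0.05237
Suspect sample variance s_c^2 = 0.050467
Pooled variance = ((n_s-1)*s_s^2 + (n_c-1)*s_c^2) / (n_s + n_c - 2) = 0.051554
Pooled SD = sqrt(0.051554) = 0.227055
Mean difference = -0.382
|d| = |-0.382| / 0.227055 = 1.682

1.682


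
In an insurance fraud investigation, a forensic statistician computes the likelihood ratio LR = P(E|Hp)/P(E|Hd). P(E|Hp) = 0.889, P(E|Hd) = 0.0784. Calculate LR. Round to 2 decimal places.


Likelihood ratio calculation:
LR = P(E|Hp) / P(E|Hd)
LR = 0.889 / 0.0784
LR = 11.34

11.34


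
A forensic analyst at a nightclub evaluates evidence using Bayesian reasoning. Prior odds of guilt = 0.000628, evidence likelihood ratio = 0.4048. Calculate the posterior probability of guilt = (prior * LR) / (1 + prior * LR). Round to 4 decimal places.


Bayesian evidence evaluation:
Posterior odds = prior_odds * LR = 0.000628 * 0.4048 = 0.0002542144
Posterior probability = posterior_odds / (1 + posterior_odds)
= 0.0002542144 / (1 + 0.0002542144)
= 0.0002542144 / 1.0002542144
= 0.0003

0.0003


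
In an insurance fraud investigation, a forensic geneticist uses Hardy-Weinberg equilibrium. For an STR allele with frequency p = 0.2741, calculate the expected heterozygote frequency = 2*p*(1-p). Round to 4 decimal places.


Hardy-Weinberg heterozygote frequency:
q = 1 - p = 1 - 0.2741 = 0.7259
2pq = 2 * 0.2741 * 0.7259 = 0.3979

0.3979


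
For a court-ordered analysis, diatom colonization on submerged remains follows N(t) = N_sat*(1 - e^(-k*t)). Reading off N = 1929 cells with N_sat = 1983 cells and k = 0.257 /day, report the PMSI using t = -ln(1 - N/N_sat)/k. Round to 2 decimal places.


PMSI from diatom colonization curve:
N / N_sat = 1929 / 1983 = 0.972769
1 - N/N_sat = 0.027231
ln(1 - N/N_sat) = -3.603399
t = -ln(1 - N/N_sat) / k = -(-3.603399) / 0.257 = 14.02 days

14.02


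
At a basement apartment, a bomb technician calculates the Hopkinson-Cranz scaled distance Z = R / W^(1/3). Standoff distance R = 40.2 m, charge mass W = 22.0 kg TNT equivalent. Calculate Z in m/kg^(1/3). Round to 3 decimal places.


Scaled distance calculation:
W^(1/3) = 22.0^(1/3) = 2.802039
Z = R / W^(1/3) = 40.2 / 2.802039
Z = 14.347 m/kg^(1/3)

14.347


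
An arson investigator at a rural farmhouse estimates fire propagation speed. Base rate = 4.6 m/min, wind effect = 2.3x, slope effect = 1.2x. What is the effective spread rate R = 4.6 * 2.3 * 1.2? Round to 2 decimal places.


Fire spread rate calculation:
R = R0 * wind_factor * slope_factor
= 4.6 * 2.3 * 1.2
= 10.58 * 1.2
= 12.70 m/min

12.70


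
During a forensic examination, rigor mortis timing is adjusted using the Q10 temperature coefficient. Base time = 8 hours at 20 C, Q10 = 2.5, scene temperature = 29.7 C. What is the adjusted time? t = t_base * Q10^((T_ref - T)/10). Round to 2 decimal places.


Rigor mortis time adjustment:
Exponent = (T_ref - T_actual) / 10 = (20 - 29.7) / 10 = -0.97
Q10 factor = 2.5^-0.97 = 0.41115
t_adjusted = 8 * 0.41115 = 3.29 hours

3.29


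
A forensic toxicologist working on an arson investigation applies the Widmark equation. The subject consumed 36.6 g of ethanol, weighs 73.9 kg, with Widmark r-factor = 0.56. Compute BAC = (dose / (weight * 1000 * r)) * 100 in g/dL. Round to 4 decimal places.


Applying the Widmark formula:
BAC = (dose_g / (body_wt * 1000 * r)) * 100
Denominator = 73.9 * 1000 * 0.56 = 41384
BAC = (36.6 / 41384) * 100
BAC = 0.0884 g/dL

0.0884


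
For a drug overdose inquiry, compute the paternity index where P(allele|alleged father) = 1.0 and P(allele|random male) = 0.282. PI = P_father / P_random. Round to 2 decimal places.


Paternity Index calculation:
PI = P(allele|father) / P(allele|random)
PI = 1.0 / 0.282
PI = 3.55

3.55


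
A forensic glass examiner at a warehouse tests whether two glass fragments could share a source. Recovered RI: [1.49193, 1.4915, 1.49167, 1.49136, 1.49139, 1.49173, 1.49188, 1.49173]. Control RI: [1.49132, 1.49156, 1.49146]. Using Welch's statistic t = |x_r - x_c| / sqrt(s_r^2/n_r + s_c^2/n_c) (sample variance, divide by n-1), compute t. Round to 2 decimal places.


Welch's t-criterion for glass RI comparison:
Recovered mean = sum / n_r = 11.93319 / 8 = 1.4916487
Control mean = sum / n_c = 4.47434 / 3 = 1.4914467
Recovered sample variance s_r^2 = 4.55268e-08
Control sample variance s_c^2 = 1.45333e-08
Welch SE (unpooled) = sqrt(s_r^2/n_r + s_c^2/n_c) = sqrt(5.69085e-09 + 4.84444e-09) = sqrt(1.05353e-08) = 0.000102642
|mean_r - mean_c| = 0.000202083
t = 0.000202083 / 0.000102642 = 1.97

1.97


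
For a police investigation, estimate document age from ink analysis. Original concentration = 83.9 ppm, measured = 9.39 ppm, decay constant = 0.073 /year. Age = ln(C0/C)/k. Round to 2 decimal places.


Document age estimation:
C0/C = 83.9 / 9.39 = 8.935037
ln(C0/C) = 2.18998
t = 2.18998 / 0.073 = 30.00 years

30.00


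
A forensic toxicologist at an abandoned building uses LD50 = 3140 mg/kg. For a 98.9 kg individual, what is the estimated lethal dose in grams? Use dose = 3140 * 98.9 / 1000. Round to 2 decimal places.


Lethal dose calculation:
Lethal dose = LD50 * body_weight / 1000
= 3140 * 98.9 / 1000
= 310546 / 1000
= 310.55 g

310.55


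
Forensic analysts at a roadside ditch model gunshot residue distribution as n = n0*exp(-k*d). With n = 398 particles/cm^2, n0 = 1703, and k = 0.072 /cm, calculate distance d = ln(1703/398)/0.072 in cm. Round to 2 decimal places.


GSR distance calculation:
n0/n = 1703 / 398 = 4.278894
ln(n0/n) = 1.453695
d = 1.453695 / 0.072 = 20.19 cm

20.19


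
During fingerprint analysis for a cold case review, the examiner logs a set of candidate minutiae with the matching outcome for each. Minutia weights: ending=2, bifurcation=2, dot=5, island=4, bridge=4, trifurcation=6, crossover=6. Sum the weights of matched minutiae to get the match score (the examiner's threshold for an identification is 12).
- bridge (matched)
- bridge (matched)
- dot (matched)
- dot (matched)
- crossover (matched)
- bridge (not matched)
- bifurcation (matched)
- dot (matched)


Weighted minutiae match score:
  bridge: matched, +4 (running total 4)
  bridge: matched, +4 (running total 8)
  dot: matched, +5 (running total 13)
  dot: matched, +5 (running total 18)
  crossover: matched, +6 (running total 24)
  bridge: not matched, +0
  bifurcation: matched, +2 (running total 26)
  dot: matched, +5 (running total 31)
Total score = 31
Threshold = 12; verdict = identification

31


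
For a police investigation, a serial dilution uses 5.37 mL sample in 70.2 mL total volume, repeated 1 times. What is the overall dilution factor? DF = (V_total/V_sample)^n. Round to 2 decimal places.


Dilution factor calculation:
Single dilution = V_total / V_sample = 70.2 / 5.37 ≈ 13.072626
Number of dilutions = 1
Total DF = (70.2 / 5.37)^1 (full precision, rounded at the end) = 13.07

13.07


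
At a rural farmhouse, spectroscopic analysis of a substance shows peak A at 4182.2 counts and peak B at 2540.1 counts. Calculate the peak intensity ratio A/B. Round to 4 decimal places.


Spectral peak ratio:
Peak A = 4182.2 counts
Peak B = 2540.1 counts
Ratio = 4182.2 / 2540.1 = 1.6465

1.6465


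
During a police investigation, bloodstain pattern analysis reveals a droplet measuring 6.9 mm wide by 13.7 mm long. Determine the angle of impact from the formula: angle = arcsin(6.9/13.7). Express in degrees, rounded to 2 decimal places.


Blood spatter impact angle calculation:
width / length = 6.9 / 13.7 = 0.50365
angle = arcsin(0.50365)
angle = 30.24 degrees

30.24


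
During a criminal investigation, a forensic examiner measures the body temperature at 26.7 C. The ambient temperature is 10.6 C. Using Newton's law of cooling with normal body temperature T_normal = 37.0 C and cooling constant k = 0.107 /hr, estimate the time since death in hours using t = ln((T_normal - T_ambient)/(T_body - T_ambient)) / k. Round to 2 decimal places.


Using Newton's law of cooling:
t = ln((T_normal - T_ambient) / (T_body - T_ambient)) / k
T_normal - T_ambient = 26.4
T_body - T_ambient = 16.1
Ratio = 1.639752
ln(ratio) = 0.494545
t = 0.494545 / 0.107 = 4.62 hours

4.62


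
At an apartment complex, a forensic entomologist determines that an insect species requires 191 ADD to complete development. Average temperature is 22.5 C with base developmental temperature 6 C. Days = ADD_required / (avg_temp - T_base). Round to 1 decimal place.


Insect development time:
Effective temperature = avg_temp - T_base = 22.5 - 6 = 16.5 C
Days = ADD / effective_temp = 191 / 16.5 = 11.6 days

11.6


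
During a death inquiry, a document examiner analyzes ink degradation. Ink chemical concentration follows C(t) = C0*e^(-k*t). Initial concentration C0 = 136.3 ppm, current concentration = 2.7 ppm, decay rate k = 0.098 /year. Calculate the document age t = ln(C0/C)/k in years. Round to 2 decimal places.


Document age estimation:
C0/C = 136.3 / 2.7 = 50.481481
ln(C0/C) = 3.921607
t = 3.921607 / 0.098 = 40.02 years

40.02


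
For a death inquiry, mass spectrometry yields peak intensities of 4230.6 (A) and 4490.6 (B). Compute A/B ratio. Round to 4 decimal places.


Spectral peak ratio:
Peak A = 4230.6 counts
Peak B = 4490.6 counts
Ratio = 4230.6 / 4490.6 = 0.9421

0.9421


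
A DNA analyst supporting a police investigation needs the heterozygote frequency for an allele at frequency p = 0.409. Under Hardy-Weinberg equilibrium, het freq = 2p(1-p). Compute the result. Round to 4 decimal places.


Hardy-Weinberg heterozygote frequency:
q = 1 - p = 1 - 0.409 = 0.591
2pq = 2 * 0.409 * 0.591 = 0.4834

0.4834


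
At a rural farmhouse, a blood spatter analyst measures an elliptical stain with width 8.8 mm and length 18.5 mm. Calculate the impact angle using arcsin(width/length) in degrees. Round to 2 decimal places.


Blood spatter impact angle calculation:
width / length = 8.8 / 18.5 = 0.475676
angle = arcsin(0.475676)
angle = 28.40 degrees

28.40


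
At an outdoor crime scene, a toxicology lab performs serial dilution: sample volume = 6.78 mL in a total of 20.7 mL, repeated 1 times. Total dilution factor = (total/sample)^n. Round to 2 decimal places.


Dilution factor calculation:
Single dilution = V_total / V_sample = 20.7 / 6.78 ≈ 3.053097
Number of dilutions = 1
Total DF = (20.7 / 6.78)^1 (full precision, rounded at the end) = 3.05

3.05


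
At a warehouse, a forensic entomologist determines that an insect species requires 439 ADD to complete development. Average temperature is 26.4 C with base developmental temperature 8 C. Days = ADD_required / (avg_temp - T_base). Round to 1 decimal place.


Insect development time:
Effective temperature = avg_temp - T_base = 26.4 - 8 = 18.4 C
Days = ADD / effective_temp = 439 / 18.4 = 23.9 days

23.9


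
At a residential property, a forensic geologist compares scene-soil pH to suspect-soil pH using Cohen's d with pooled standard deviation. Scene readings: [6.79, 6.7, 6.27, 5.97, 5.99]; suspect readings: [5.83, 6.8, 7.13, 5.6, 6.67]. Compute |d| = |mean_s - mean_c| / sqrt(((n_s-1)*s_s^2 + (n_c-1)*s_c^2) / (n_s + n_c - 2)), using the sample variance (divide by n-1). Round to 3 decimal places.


Pooled-variance Cohen's d for soil pH comparison:
Scene mean = 31.72 / 5 = 6.344
Suspect mean = 32.03 / 5 = 6.406
Scene sample variance s_s^2 = 0.14908
Suspect sample variance s_c^2 = 0.43263
Pooled variance = ((n_s-1)*s_s^2 + (n_c-1)*s_c^2) / (n_s + n_c - 2) = 0.290855
Pooled SD = sqrt(0.290855) = 0.53931
Mean difference = -0.062
|d| = |-0.062| / 0.53931 = 0.115

0.115


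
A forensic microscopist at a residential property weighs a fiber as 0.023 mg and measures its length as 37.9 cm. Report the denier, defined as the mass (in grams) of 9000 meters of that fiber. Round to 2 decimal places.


Denier calculation:
Mass in grams = 0.023 mg / 1000 = 0.000023 g
Length in meters = 37.9 cm / 100 = 0.379 m
Linear density = mass / length = 0.000023 / 0.379 = 0.00006069 g/m
Denier = (g/m) * 9000 = 0.00006069 * 9000 = 0.55

0.55


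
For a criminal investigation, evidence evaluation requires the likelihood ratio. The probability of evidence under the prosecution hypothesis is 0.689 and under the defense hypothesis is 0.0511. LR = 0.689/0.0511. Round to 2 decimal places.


Likelihood ratio calculation:
LR = P(E|Hp) / P(E|Hd)
LR = 0.689 / 0.0511
LR = 13.48

13.48


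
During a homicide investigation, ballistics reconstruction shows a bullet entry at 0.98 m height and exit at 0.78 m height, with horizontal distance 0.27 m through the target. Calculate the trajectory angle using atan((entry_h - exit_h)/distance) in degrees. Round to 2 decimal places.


Bullet trajectory angle:
Height difference = 0.98 - 0.78 = 0.2 m
angle = atan(0.2 / 0.27)
angle = atan(0.740741)
angle = 36.53 degrees

36.53


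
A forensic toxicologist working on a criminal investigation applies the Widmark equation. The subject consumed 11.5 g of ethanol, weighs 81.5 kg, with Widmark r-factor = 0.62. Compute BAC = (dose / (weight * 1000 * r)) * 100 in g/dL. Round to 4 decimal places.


Applying the Widmark formula:
BAC = (dose_g / (body_wt * 1000 * r)) * 100
Denominator = 81.5 * 1000 * 0.62 = 50530
BAC = (11.5 / 50530) * 100
BAC = 0.0228 g/dL

0.0228


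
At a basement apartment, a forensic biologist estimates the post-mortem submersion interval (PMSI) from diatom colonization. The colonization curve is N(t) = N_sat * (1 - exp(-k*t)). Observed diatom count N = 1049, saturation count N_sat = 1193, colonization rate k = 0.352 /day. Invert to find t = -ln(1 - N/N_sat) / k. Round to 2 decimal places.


PMSI from diatom colonization curve:
N / N_sat = 1049 / 1193 = 0.879296
1 - N/N_sat = 0.120704
ln(1 - N/N_sat) = -2.114414
t = -ln(1 - N/N_sat) / k = -(-2.114414) / 0.352 = 6.01 days

6.01


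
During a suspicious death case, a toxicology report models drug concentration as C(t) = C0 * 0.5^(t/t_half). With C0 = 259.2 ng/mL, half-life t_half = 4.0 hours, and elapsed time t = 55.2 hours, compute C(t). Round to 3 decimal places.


Drug concentration decay:
Number of half-lives = t / t_half = 55.2 / 4.0 = 13.8
Decay factor = 0.5^13.8 = 0.00007011
C(t) = 259.2 * 0.00007011 = 0.018 ng/mL

0.018


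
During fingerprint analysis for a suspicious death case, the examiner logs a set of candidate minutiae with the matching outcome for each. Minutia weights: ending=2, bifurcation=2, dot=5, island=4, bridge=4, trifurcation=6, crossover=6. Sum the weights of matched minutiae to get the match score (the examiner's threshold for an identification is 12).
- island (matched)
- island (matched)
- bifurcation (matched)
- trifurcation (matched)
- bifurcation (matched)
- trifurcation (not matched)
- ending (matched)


Weighted minutiae match score:
  island: matched, +4 (running total 4)
  island: matched, +4 (running total 8)
  bifurcation: matched, +2 (running total 10)
  trifurcation: matched, +6 (running total 16)
  bifurcation: matched, +2 (running total 18)
  trifurcation: not matched, +0
  ending: matched, +2 (running total 20)
Total score = 20
Threshold = 12; verdict = identification

20


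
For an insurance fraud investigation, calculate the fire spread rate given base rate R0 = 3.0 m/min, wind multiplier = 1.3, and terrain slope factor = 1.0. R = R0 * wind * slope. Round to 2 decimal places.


Fire spread rate calculation:
R = R0 * wind_factor * slope_factor
= 3.0 * 1.3 * 1.0
= 3.9 * 1.0
= 3.90 m/min

3.90


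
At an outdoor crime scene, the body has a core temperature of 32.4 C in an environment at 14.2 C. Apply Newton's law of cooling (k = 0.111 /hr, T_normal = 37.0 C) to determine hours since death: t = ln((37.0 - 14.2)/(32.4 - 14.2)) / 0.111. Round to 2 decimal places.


Using Newton's law of cooling:
t = ln((T_normal - T_ambient) / (T_body - T_ambient)) / k
T_normal - T_ambient = 22.8
T_body - T_ambient = 18.2
Ratio = 1.252747
ln(ratio) = 0.225339
t = 0.225339 / 0.111 = 2.03 hours

2.03


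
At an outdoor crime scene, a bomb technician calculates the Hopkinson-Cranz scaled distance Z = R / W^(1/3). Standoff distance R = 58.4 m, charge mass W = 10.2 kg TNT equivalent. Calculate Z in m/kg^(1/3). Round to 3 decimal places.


Scaled distance calculation:
W^(1/3) = 10.2^(1/3) = 2.168703
Z = R / W^(1/3) = 58.4 / 2.168703
Z = 26.929 m/kg^(1/3)

26.929


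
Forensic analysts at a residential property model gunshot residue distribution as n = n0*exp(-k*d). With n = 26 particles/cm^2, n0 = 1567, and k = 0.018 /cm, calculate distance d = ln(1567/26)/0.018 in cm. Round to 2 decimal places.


GSR distance calculation:
n0/n = 1567 / 26 = 60.269231
ln(n0/n) = 4.098822
d = 4.098822 / 0.018 = 227.71 cm

227.71


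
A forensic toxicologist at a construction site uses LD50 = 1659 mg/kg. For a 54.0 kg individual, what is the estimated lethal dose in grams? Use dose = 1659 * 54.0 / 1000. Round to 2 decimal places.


Lethal dose calculation:
Lethal dose = LD50 * body_weight / 1000
= 1659 * 54.0 / 1000
= 89586 / 1000
= 89.59 g

89.59


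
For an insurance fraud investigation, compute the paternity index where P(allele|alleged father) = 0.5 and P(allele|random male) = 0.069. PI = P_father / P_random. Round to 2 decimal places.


Paternity Index calculation:
PI = P(allele|father) / P(allele|random)
PI = 0.5 / 0.069
PI = 7.25

7.25
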